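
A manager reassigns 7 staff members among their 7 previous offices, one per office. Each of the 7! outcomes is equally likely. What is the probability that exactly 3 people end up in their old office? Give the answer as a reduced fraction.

Favorable outcomes: C(7,3)·!4 = 35·9 = 315.
Total outcomes: 7! = 5040.
Probability = 315/5040 = 1/16.

1/16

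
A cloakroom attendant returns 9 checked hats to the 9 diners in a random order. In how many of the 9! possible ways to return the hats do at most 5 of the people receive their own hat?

Sum C(9,i)·!(9-i) for i = 0..5:
  i=0: C(9,0)·!9 = 1·133496 = 133496
  i=1: C(9,1)·!8 = 9·14833 = 133497
  i=2: C(9,2)·!7 = 36·1854 = 66744
  i=3: C(9,3)·!6 = 84·265 = 22260
  i=4: C(9,4)·!5 = 126·44 = 5544
  i=5: C(9,5)·!4 = 126·9 = 1134
Total = 362675.

362675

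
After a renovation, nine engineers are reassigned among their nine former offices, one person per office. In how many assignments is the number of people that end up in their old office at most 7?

# with exactly i fixed is C(9,i)·!(9-i); sum over i=0..7:
  i=0: C(9,0)·!9 = 1·133496 = 133496
  i=1: C(9,1)·!8 = 9·14833 = 133497
  i=2: C(9,2)·!7 = 36·1854 = 66744
  i=3: C(9,3)·!6 = 84·265 = 22260
  i=4: C(9,4)·!5 = 126·44 = 5544
  i=5: C(9,5)·!4 = 126·9 = 1134
  i=6: C(9,6)·!3 = 84·2 = 168
  i=7: C(9,7)·!2 = 36·1 = 36
Total = 362879.

362879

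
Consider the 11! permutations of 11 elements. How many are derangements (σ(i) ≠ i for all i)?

14684570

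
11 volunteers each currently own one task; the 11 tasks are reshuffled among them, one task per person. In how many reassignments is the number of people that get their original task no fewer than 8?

386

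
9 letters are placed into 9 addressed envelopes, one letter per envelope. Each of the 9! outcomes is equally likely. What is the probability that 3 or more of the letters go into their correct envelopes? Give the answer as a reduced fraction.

29143/362880

Favorable outcomes: Σ_{i≥3} C(9,i)·!(9-i) = 84·265 + 126·44 + 126·9 + 84·2 + 36·1 + 9·0 + 1·1 = 29143.
Total outcomes: 9! = 362880.
Probability = 29143/362880 = 29143/362880.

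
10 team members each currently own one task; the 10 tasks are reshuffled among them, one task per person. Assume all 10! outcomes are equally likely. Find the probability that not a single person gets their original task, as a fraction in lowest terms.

16481/44800

Favorable outcomes: !10 = 1334961.
Total outcomes: 10! = 3628800.
Probability = 1334961/3628800 = 16481/44800.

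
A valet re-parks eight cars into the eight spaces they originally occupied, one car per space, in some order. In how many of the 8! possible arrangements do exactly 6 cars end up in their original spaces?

28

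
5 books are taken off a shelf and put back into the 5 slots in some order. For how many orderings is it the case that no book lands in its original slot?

The subfactorial !5 = [5!/e] (nearest integer).
5! = 120, and 120/e ≈ 44.15, so !5 = 44.

44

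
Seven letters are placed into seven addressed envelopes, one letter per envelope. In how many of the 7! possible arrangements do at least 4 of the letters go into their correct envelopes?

92

Sum C(7,i)·!(7-i) for i = 4..7:
  i=4: C(7,4)·!3 = 35·2 = 70
  i=5: C(7,5)·!2 = 21·1 = 21
  i=6: C(7,6)·!1 = 7·0 = 0
  i=7: C(7,7)·!0 = 1·1 = 1
Total = 92.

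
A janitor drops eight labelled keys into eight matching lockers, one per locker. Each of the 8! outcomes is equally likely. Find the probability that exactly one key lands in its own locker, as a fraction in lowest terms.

103/280

Favorable outcomes: C(8,1)·!7 = 8·1854 = 14832.
Total outcomes: 8! = 40320.
Probability = 14832/40320 = 103/280.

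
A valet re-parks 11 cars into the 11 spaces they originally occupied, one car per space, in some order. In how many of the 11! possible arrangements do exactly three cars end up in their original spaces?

Choose which 3 of the 11 are fixed: C(11,3) = 165.
The other 8 form a derangement: !8 = 14833.
Total: 165 × 14833 = 2447445.

2447445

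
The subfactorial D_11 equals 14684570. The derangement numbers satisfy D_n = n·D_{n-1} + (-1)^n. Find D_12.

D_12 = 12·14684570 + 1 = 176214841.

176214841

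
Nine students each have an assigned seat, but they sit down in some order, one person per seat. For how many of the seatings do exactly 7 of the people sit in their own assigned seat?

Choose which 7 of the 9 are fixed: C(9,7) = 36.
The remaining 2 must be deranged: !2 = 1.
Total: 36 × 1 = 36.

36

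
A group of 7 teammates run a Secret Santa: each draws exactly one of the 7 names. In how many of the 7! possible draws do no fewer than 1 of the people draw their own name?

3186

Sum C(7,i)·!(7-i) for i = 1..7:
  i=1: C(7,1)·!6 = 7·265 = 1855
  i=2: C(7,2)·!5 = 21·44 = 924
  i=3: C(7,3)·!4 = 35·9 = 315
  i=4: C(7,4)·!3 = 35·2 = 70
  i=5: C(7,5)·!2 = 21·1 = 21
  i=6: C(7,6)·!1 = 7·0 = 0
  i=7: C(7,7)·!0 = 1·1 = 1
Total = 3186.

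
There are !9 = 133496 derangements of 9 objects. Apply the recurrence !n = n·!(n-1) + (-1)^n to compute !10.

1334961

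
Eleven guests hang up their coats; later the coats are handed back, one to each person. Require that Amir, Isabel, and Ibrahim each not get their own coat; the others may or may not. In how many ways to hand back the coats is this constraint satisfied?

Inclusion-exclusion on the 3 forbidden self-matches:
Σ_{j=0}^{3} (-1)^j C(3,j)(11-j)!
= C(3,0)·11! - C(3,1)·10! + C(3,2)·9! - C(3,3)·8!
= 39916800 - 10886400 + 1088640 - 40320
= 30078720

30078720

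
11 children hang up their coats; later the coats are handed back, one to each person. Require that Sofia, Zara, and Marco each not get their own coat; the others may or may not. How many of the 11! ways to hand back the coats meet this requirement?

30078720

Let A_j be the event that the j-th constrained one is fixed. By inclusion-exclusion over the 3 events:
Σ_{j=0}^{3} (-1)^j C(3,j)(11-j)!
= C(3,0)·11! - C(3,1)·10! + C(3,2)·9! - C(3,3)·8!
= 39916800 - 10886400 + 1088640 - 40320
= 30078720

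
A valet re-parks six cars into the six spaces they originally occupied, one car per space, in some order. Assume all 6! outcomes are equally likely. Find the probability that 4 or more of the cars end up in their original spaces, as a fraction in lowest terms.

1/45

Favorable outcomes: Σ_{i≥4} C(6,i)·!(6-i) = 15·1 + 6·0 + 1·1 = 16.
Total outcomes: 6! = 720.
Probability = 16/720 = 1/45.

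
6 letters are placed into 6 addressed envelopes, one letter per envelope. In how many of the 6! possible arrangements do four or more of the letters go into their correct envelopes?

Sum C(6,i)·!(6-i) for i = 4..6:
  i=4: C(6,4)·!2 = 15·1 = 15
  i=5: C(6,5)·!1 = 6·0 = 0
  i=6: C(6,6)·!0 = 1·1 = 1
Total = 16.

16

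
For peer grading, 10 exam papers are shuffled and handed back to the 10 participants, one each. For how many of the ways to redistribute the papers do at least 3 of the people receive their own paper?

291394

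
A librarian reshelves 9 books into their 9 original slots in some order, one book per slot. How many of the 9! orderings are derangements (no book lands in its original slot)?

133496

Use !n = (n-1)(!(n-1) + !(n-2)).
!9 = 8·(14833 + 1854) = 8·16687 = 133496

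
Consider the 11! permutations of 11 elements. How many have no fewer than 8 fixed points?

386

# with exactly i fixed is C(11,i)·!(11-i); sum over i=8..11:
  i=8: C(11,8)·!3 = 165·2 = 330
  i=9: C(11,9)·!2 = 55·1 = 55
  i=10: C(11,10)·!1 = 11·0 = 0
  i=11: C(11,11)·!0 = 1·1 = 1
Total = 386.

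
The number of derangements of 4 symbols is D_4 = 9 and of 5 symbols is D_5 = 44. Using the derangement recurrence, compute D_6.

265

D_6 = (6-1)·(D_5 + D_4) = 5·(44 + 9) = 5·53 = 265.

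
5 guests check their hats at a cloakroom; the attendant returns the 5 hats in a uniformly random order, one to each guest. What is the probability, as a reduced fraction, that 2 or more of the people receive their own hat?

31/120

Favorable outcomes: Σ_{i≥2} C(5,i)·!(5-i) = 10·2 + 10·1 + 5·0 + 1·1 = 31.
Total outcomes: 5! = 120.
Probability = 31/120 = 31/120.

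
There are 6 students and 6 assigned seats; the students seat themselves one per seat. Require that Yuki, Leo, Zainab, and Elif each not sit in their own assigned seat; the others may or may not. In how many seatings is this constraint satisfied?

362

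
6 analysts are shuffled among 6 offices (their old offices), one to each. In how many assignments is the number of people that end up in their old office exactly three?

40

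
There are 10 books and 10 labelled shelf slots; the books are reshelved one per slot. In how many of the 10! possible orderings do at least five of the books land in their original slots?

Sum C(10,i)·!(10-i) for i = 5..10:
  i=5: C(10,5)·!5 = 252·44 = 11088
  i=6: C(10,6)·!4 = 210·9 = 1890
  i=7: C(10,7)·!3 = 120·2 = 240
  i=8: C(10,8)·!2 = 45·1 = 45
  i=9: C(10,9)·!1 = 10·0 = 0
  i=10: C(10,10)·!0 = 1·1 = 1
Total = 13264.

13264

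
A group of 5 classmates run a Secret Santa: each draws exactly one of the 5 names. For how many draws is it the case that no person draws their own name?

!5 = 5! · Σ_{k=0}^{5} (-1)^k/k!
= 5! - 5!/1! + 5!/2! - 5!/3! + 5!/4! - 5!/5!
= 120 - 120 + 60 - 20 + 5 - 1
= 44

44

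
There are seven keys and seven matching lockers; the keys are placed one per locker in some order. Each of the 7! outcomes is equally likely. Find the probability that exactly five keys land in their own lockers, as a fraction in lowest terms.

1/240

Favorable outcomes: C(7,5)·!2 = 21·1 = 21.
Total outcomes: 7! = 5040.
Probability = 21/5040 = 1/240.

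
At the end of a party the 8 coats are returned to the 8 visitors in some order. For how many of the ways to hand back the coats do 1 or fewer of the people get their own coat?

# with exactly i fixed is C(8,i)·!(8-i); sum over i=0..1:
  i=0: C(8,0)·!8 = 1·14833 = 14833
  i=1: C(8,1)·!7 = 8·1854 = 14832
Total = 29665.

29665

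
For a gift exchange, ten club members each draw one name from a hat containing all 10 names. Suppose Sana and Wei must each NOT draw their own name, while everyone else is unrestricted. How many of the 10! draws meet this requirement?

2943360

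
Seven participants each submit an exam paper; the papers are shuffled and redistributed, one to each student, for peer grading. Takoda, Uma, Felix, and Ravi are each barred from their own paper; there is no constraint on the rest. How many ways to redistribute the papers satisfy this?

Let A_j be the event that the j-th constrained one is fixed. By inclusion-exclusion over the 4 events:
Σ_{j=0}^{4} (-1)^j C(4,j)(7-j)!
= C(4,0)·7! - C(4,1)·6! + C(4,2)·5! - C(4,3)·4! + C(4,4)·3!
= 5040 - 2880 + 720 - 96 + 6
= 2790

2790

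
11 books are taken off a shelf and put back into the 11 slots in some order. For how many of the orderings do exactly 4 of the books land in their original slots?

611820

Pick the 4 fixed positions: C(11,4) = 330 ways.
The other 7 form a derangement: !7 = 1854.
Total: 330 × 1854 = 611820.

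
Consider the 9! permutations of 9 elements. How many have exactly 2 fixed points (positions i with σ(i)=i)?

Pick the 2 fixed positions: C(9,2) = 36 ways.
The other 7 form a derangement: !7 = 1854.
Total: 36 × 1854 = 66744.

66744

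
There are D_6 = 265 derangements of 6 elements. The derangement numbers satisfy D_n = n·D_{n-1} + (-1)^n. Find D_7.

1854

D_7 = 7·265 - 1 = 1854.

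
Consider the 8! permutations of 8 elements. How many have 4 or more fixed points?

771

Sum C(8,i)·!(8-i) for i = 4..8:
  i=4: C(8,4)·!4 = 70·9 = 630
  i=5: C(8,5)·!3 = 56·2 = 112
  i=6: C(8,6)·!2 = 28·1 = 28
  i=7: C(8,7)·!1 = 8·0 = 0
  i=8: C(8,8)·!0 = 1·1 = 1
Total = 771.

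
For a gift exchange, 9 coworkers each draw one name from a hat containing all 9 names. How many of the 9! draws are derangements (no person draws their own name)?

133496

The number of derangements of 9 is !9 = Σ_{k=0}^{9} (-1)^k·9!/k!
= 9! - 9!/1! + 9!/2! - 9!/3! + 9!/4! - 9!/5! + 9!/6! - 9!/7! + 9!/8! - 9!/9!
= 362880 - 362880 + 181440 - 60480 + 15120 - 3024 + 504 - 72 + 9 - 1
= 133496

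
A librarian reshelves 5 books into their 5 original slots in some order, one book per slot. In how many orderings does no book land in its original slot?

The subfactorial !5 = [5!/e] (nearest integer).
5! = 120, and 120/e ≈ 44.15, so !5 = 44.

44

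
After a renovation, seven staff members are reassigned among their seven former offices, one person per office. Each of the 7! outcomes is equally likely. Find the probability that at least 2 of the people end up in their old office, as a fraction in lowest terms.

1331/5040

Favorable outcomes: Σ_{i≥2} C(7,i)·!(7-i) = 21·44 + 35·9 + 35·2 + 21·1 + 7·0 + 1·1 = 1331.
Total outcomes: 7! = 5040.
Probability = 1331/5040 = 1331/5040.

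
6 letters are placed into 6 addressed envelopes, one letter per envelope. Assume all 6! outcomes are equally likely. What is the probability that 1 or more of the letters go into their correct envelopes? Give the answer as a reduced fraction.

Favorable outcomes: Σ_{i≥1} C(6,i)·!(6-i) = 6·44 + 15·9 + 20·2 + 15·1 + 6·0 + 1·1 = 455.
Total outcomes: 6! = 720.
Probability = 455/720 = 91/144.

91/144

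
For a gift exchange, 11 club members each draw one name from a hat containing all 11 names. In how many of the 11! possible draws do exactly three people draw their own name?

2447445

Choose which 3 of the 11 are fixed: C(11,3) = 165.
The remaining 8 must be deranged: !8 = 14833.
Total: 165 × 14833 = 2447445.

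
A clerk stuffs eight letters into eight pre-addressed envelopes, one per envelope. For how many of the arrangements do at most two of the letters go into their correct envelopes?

Sum C(8,i)·!(8-i) for i = 0..2:
  i=0: C(8,0)·!8 = 1·14833 = 14833
  i=1: C(8,1)·!7 = 8·1854 = 14832
  i=2: C(8,2)·!6 = 28·265 = 7420
Total = 37085.

37085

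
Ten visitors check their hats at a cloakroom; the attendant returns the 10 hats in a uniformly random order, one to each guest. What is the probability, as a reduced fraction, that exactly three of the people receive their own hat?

Favorable outcomes: C(10,3)·!7 = 120·1854 = 222480.
Total outcomes: 10! = 3628800.
Probability = 222480/3628800 = 103/1680.

103/1680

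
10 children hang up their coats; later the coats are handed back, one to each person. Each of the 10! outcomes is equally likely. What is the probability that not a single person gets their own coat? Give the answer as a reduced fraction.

16481/44800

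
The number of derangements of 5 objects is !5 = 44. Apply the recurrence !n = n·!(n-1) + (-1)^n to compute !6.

!6 = 6·44 + 1 = 265.

265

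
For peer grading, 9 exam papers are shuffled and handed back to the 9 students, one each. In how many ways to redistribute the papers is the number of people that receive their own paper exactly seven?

36

Choose which 7 of the 9 are fixed: C(9,7) = 36.
The remaining 2 must be deranged: !2 = 1.
Total: 36 × 1 = 36.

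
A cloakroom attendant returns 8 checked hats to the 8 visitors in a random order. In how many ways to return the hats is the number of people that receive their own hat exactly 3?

2464

Choose which 3 of the 8 are fixed: C(8,3) = 56.
The other 5 form a derangement: !5 = 44.
Total: 56 × 44 = 2464.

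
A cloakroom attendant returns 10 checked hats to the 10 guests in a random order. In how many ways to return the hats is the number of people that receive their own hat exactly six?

1890

Choose which 6 of the 10 are fixed: C(10,6) = 210.
The other 4 form a derangement: !4 = 9.
Total: 210 × 9 = 1890.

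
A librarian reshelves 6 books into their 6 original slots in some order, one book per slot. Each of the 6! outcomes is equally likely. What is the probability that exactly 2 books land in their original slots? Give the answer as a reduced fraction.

3/16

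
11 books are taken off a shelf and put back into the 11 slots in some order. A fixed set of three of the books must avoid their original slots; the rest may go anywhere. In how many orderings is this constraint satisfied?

30078720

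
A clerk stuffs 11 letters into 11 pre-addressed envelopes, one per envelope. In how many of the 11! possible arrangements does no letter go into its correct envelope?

14684570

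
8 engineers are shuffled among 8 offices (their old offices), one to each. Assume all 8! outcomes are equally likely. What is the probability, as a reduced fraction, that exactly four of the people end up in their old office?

1/64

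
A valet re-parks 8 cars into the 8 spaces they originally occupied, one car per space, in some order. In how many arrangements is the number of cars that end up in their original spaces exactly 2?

7420

Choose which 2 of the 8 are fixed: C(8,2) = 28.
The other 6 form a derangement: !6 = 265.
Total: 28 × 265 = 7420.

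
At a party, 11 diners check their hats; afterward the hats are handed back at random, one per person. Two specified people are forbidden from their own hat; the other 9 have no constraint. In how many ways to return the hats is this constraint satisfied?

33022080

Inclusion-exclusion on the 2 forbidden self-matches:
Σ_{j=0}^{2} (-1)^j C(2,j)(11-j)!
= C(2,0)·11! - C(2,1)·10! + C(2,2)·9!
= 39916800 - 7257600 + 362880
= 33022080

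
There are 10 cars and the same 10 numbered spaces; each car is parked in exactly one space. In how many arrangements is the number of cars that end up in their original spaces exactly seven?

240

Choose which 7 of the 10 are fixed: C(10,7) = 120.
The remaining 3 must be deranged: !3 = 2.
Total: 120 × 2 = 240.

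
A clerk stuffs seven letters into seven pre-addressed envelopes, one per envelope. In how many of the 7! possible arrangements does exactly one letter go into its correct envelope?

1855

Choose which one of the 7 is fixed: C(7,1) = 7.
The remaining 6 must be deranged: !6 = 265.
Total: 7 × 265 = 1855.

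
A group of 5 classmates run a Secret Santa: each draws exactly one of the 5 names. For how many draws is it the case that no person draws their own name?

44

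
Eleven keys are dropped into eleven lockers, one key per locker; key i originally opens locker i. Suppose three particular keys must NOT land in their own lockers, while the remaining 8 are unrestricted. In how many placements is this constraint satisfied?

30078720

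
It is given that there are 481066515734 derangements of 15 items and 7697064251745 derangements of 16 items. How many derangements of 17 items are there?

D_17 = (17-1)·(D_16 + D_15) = 16·(7697064251745 + 481066515734) = 16·8178130767479 = 130850092279664.

130850092279664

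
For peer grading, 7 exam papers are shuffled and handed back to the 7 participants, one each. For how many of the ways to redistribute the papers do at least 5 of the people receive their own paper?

22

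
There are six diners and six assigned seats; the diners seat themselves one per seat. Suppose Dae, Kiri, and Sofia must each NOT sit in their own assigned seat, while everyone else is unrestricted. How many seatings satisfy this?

Let A_j be the event that the j-th constrained one is fixed. By inclusion-exclusion over the 3 events:
Σ_{j=0}^{3} (-1)^j C(3,j)(6-j)!
= C(3,0)·6! - C(3,1)·5! + C(3,2)·4! - C(3,3)·3!
= 720 - 360 + 72 - 6
= 426

426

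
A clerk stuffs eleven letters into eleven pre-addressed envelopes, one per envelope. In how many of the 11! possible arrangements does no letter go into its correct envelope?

By inclusion-exclusion, !11 = Σ (-1)^k · 11!/k! for k=0..11
= 11! - 11!/1! + 11!/2! - 11!/3! + 11!/4! - 11!/5! + 11!/6! - 11!/7! + 11!/8! - 11!/9! + 11!/10! - 11!/11!
= 39916800 - 39916800 + 19958400 - 6652800 + 1663200 - 332640 + 55440 - 7920 + 990 - 110 + 11 - 1
= 14684570

14684570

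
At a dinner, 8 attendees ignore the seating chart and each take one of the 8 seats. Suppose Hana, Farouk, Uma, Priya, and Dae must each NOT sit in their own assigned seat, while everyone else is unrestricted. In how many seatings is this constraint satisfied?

21234

Inclusion-exclusion on the 5 forbidden self-matches:
Σ_{j=0}^{5} (-1)^j C(5,j)(8-j)!
= C(5,0)·8! - C(5,1)·7! + C(5,2)·6! - C(5,3)·5! + C(5,4)·4! - C(5,5)·3!
= 40320 - 25200 + 7200 - 1200 + 120 - 6
= 21234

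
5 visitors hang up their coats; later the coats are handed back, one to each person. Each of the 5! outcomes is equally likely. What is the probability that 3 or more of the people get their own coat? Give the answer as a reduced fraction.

Favorable outcomes: Σ_{i≥3} C(5,i)·!(5-i) = 10·1 + 5·0 + 1·1 = 11.
Total outcomes: 5! = 120.
Probability = 11/120 = 11/120.

11/120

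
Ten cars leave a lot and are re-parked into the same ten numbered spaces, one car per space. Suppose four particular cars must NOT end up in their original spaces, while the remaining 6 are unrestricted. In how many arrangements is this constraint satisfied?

2399760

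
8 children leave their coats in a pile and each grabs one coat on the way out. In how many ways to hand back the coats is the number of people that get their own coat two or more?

# with exactly i fixed is C(8,i)·!(8-i); sum over i=2..8:
  i=2: C(8,2)·!6 = 28·265 = 7420
  i=3: C(8,3)·!5 = 56·44 = 2464
  i=4: C(8,4)·!4 = 70·9 = 630
  i=5: C(8,5)·!3 = 56·2 = 112
  i=6: C(8,6)·!2 = 28·1 = 28
  i=7: C(8,7)·!1 = 8·0 = 0
  i=8: C(8,8)·!0 = 1·1 = 1
Total = 10655.

10655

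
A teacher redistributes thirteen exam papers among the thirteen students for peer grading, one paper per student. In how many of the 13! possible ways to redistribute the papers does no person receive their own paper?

2290792932

The subfactorial !13 = [13!/e] (nearest integer).
13! = 6227020800, and 6227020800/e ≈ 2290792932.07, so !13 = 2290792932.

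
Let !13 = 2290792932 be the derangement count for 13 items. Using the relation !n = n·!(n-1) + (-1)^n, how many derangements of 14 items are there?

!14 = 14·2290792932 + 1 = 32071101049.

32071101049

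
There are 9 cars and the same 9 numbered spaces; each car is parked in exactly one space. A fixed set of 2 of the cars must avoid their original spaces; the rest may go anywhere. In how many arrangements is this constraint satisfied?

287280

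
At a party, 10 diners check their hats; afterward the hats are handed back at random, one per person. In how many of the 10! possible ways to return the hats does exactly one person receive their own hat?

1334960

Choose which one of the 10 is fixed: C(10,1) = 10.
The remaining 9 must be deranged: !9 = 133496.
Total: 10 × 133496 = 1334960.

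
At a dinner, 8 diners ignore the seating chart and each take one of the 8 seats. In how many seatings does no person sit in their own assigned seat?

!8 is the nearest integer to 8!/e.
8! = 40320, and 40320/e ≈ 14832.90, so !8 = 14833.

14833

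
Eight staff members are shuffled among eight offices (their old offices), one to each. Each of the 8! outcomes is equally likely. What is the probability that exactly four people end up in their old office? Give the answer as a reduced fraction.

Favorable outcomes: C(8,4)·!4 = 70·9 = 630.
Total outcomes: 8! = 40320.
Probability = 630/40320 = 1/64.

1/64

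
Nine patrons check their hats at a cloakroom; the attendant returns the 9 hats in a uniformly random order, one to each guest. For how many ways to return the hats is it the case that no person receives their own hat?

133496

The subfactorial !9 = [9!/e] (nearest integer).
9! = 362880, and 362880/e ≈ 133496.09, so !9 = 133496.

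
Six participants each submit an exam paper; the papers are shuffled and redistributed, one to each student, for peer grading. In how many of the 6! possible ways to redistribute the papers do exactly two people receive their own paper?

135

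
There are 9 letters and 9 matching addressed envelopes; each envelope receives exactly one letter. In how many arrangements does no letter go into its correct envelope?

133496

Use !n = n·!(n-1) + (-1)^n.
!9 = 9·14833 - 1 = 133496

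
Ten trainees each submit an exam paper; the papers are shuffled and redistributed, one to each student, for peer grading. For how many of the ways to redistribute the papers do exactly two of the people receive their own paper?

667485

Pick the 2 fixed positions: C(10,2) = 45 ways.
The other 8 form a derangement: !8 = 14833.
Total: 45 × 14833 = 667485.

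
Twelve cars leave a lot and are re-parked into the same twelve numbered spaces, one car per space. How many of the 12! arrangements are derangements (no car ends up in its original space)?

By inclusion-exclusion, !12 = Σ (-1)^k · 12!/k! for k=0..12
= 12! - 12!/1! + 12!/2! - 12!/3! + 12!/4! - 12!/5! + 12!/6! - 12!/7! + 12!/8! - 12!/9! + 12!/10! - 12!/11! + 12!/12!
= 479001600 - 479001600 + 239500800 - 79833600 + 19958400 - 3991680 + 665280 - 95040 + 11880 - 1320 + 132 - 12 + 1
= 176214841

176214841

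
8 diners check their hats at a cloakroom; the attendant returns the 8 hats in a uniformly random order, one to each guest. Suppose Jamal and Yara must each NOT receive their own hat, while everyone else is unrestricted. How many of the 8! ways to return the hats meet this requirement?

Let A_j be the event that the j-th constrained one is fixed. By inclusion-exclusion over the 2 events:
Σ_{j=0}^{2} (-1)^j C(2,j)(8-j)!
= C(2,0)·8! - C(2,1)·7! + C(2,2)·6!
= 40320 - 10080 + 720
= 30960

30960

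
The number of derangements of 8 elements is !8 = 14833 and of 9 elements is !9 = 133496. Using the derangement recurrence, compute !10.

1334961

!10 = (10-1)·(!9 + !8) = 9·(133496 + 14833) = 9·148329 = 1334961.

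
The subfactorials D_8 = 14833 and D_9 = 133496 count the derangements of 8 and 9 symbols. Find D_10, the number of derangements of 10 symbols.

D_10 = (10-1)·(D_9 + D_8) = 9·(133496 + 14833) = 9·148329 = 1334961.

1334961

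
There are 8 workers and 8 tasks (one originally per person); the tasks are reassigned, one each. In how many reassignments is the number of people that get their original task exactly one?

Choose which one of the 8 is fixed: C(8,1) = 8.
The other 7 form a derangement: !7 = 1854.
Total: 8 × 1854 = 14832.

14832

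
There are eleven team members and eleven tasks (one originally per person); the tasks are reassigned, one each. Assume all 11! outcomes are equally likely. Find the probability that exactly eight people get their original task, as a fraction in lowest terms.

1/120960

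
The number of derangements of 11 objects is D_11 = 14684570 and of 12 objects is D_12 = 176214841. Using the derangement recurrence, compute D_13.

D_13 = (13-1)·(D_12 + D_11) = 12·(176214841 + 14684570) = 12·190899411 = 2290792932.

2290792932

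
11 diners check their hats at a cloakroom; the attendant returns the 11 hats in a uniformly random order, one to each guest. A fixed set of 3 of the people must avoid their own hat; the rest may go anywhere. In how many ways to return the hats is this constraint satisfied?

30078720

Inclusion-exclusion on the 3 forbidden self-matches:
Σ_{j=0}^{3} (-1)^j C(3,j)(11-j)!
= C(3,0)·11! - C(3,1)·10! + C(3,2)·9! - C(3,3)·8!
= 39916800 - 10886400 + 1088640 - 40320
= 30078720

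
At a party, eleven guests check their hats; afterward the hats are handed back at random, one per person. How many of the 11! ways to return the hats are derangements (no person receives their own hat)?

14684570

The number of derangements of 11 is !11 = Σ_{k=0}^{11} (-1)^k·11!/k!
= 11! - 11!/1! + 11!/2! - 11!/3! + 11!/4! - 11!/5! + 11!/6! - 11!/7! + 11!/8! - 11!/9! + 11!/10! - 11!/11!
= 39916800 - 39916800 + 19958400 - 6652800 + 1663200 - 332640 + 55440 - 7920 + 990 - 110 + 11 - 1
= 14684570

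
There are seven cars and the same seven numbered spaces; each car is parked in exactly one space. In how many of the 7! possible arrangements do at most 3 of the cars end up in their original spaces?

4948

Sum C(7,i)·!(7-i) for i = 0..3:
  i=0: C(7,0)·!7 = 1·1854 = 1854
  i=1: C(7,1)·!6 = 7·265 = 1855
  i=2: C(7,2)·!5 = 21·44 = 924
  i=3: C(7,3)·!4 = 35·9 = 315
Total = 4948.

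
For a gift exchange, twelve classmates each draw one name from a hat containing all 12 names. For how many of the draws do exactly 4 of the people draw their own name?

Choose which 4 of the 12 are fixed: C(12,4) = 495.
The remaining 8 must be deranged: !8 = 14833.
Total: 495 × 14833 = 7342335.

7342335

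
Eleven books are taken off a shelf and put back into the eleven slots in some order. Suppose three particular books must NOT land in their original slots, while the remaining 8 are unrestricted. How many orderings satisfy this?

30078720

Inclusion-exclusion on the 3 forbidden self-matches:
Σ_{j=0}^{3} (-1)^j C(3,j)(11-j)!
= C(3,0)·11! - C(3,1)·10! + C(3,2)·9! - C(3,3)·8!
= 39916800 - 10886400 + 1088640 - 40320
= 30078720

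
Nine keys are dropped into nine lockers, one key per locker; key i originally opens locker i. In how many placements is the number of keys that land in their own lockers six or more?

205

Sum C(9,i)·!(9-i) for i = 6..9:
  i=6: C(9,6)·!3 = 84·2 = 168
  i=7: C(9,7)·!2 = 36·1 = 36
  i=8: C(9,8)·!1 = 9·0 = 0
  i=9: C(9,9)·!0 = 1·1 = 1
Total = 205.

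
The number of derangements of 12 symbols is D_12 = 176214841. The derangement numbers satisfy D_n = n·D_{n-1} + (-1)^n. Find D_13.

2290792932

D_13 = 13·176214841 - 1 = 2290792932.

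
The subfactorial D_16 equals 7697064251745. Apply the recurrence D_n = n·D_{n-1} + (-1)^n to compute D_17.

D_17 = 17·7697064251745 - 1 = 130850092279664.

130850092279664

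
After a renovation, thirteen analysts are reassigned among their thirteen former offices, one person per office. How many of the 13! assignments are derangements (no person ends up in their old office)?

2290792932

Use !n = n·!(n-1) + (-1)^n.
!13 = 13·176214841 - 1 = 2290792932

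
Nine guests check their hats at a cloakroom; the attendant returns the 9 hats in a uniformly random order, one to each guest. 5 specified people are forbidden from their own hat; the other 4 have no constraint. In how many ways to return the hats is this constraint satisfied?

205056

Let A_j be the event that the j-th constrained one is fixed. By inclusion-exclusion over the 5 events:
Σ_{j=0}^{5} (-1)^j C(5,j)(9-j)!
= C(5,0)·9! - C(5,1)·8! + C(5,2)·7! - C(5,3)·6! + C(5,4)·5! - C(5,5)·4!
= 362880 - 201600 + 50400 - 7200 + 600 - 24
= 205056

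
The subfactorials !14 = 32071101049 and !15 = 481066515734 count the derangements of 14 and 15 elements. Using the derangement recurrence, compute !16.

7697064251745

!16 = (16-1)·(!15 + !14) = 15·(481066515734 + 32071101049) = 15·513137616783 = 7697064251745.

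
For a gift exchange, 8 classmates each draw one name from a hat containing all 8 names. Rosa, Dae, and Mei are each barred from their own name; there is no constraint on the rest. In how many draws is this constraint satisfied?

Inclusion-exclusion on the 3 forbidden self-matches:
Σ_{j=0}^{3} (-1)^j C(3,j)(8-j)!
= C(3,0)·8! - C(3,1)·7! + C(3,2)·6! - C(3,3)·5!
= 40320 - 15120 + 2160 - 120
= 27240

27240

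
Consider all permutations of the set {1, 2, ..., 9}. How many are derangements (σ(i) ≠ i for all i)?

133496

!9 is the nearest integer to 9!/e.
9! = 362880, and 362880/e ≈ 133496.09, so !9 = 133496.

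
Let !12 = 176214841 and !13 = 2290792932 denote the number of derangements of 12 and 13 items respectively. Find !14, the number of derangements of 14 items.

32071101049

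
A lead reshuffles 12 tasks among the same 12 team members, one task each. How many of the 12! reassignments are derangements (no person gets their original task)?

176214841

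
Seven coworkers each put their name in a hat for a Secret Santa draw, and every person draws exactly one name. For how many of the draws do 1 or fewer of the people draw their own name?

3709

# with exactly i fixed is C(7,i)·!(7-i); sum over i=0..1:
  i=0: C(7,0)·!7 = 1·1854 = 1854
  i=1: C(7,1)·!6 = 7·265 = 1855
Total = 3709.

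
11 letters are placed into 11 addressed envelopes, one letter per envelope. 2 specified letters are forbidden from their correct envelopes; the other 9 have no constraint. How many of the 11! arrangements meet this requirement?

33022080

Let A_j be the event that the j-th constrained one is fixed. By inclusion-exclusion over the 2 events:
Σ_{j=0}^{2} (-1)^j C(2,j)(11-j)!
= C(2,0)·11! - C(2,1)·10! + C(2,2)·9!
= 39916800 - 7257600 + 362880
= 33022080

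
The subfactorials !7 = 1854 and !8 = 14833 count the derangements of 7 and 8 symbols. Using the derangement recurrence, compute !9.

!9 = (9-1)·(!8 + !7) = 8·(14833 + 1854) = 8·16687 = 133496.

133496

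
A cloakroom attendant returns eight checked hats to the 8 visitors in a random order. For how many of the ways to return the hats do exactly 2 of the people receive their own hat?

7420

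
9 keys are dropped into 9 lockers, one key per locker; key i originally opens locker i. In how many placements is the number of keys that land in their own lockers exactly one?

133497

Choose which one of the 9 is fixed: C(9,1) = 9.
The other 8 form a derangement: !8 = 14833.
Total: 9 × 14833 = 133497.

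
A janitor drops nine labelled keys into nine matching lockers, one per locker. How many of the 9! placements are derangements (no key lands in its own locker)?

133496

Recurrence: !9 = 8·(!8 + !7).
!9 = 8·(14833 + 1854) = 8·16687 = 133496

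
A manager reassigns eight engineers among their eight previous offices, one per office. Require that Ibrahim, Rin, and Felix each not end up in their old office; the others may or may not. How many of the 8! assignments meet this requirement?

27240

Let A_j be the event that the j-th constrained one is fixed. By inclusion-exclusion over the 3 events:
Σ_{j=0}^{3} (-1)^j C(3,j)(8-j)!
= C(3,0)·8! - C(3,1)·7! + C(3,2)·6! - C(3,3)·5!
= 40320 - 15120 + 2160 - 120
= 27240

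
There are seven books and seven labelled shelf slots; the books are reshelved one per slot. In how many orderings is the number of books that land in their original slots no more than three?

# with exactly i fixed is C(7,i)·!(7-i); sum over i=0..3:
  i=0: C(7,0)·!7 = 1·1854 = 1854
  i=1: C(7,1)·!6 = 7·265 = 1855
  i=2: C(7,2)·!5 = 21·44 = 924
  i=3: C(7,3)·!4 = 35·9 = 315
Total = 4948.

4948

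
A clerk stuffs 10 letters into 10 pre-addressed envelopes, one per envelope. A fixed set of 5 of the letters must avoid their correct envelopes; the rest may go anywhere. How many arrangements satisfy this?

2170680

Let A_j be the event that the j-th constrained one is fixed. By inclusion-exclusion over the 5 events:
Σ_{j=0}^{5} (-1)^j C(5,j)(10-j)!
= C(5,0)·10! - C(5,1)·9! + C(5,2)·8! - C(5,3)·7! + C(5,4)·6! - C(5,5)·5!
= 3628800 - 1814400 + 403200 - 50400 + 3600 - 120
= 2170680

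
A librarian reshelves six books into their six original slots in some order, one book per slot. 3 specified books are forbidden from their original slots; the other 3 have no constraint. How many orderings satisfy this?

Inclusion-exclusion on the 3 forbidden self-matches:
Σ_{j=0}^{3} (-1)^j C(3,j)(6-j)!
= C(3,0)·6! - C(3,1)·5! + C(3,2)·4! - C(3,3)·3!
= 720 - 360 + 72 - 6
= 426

426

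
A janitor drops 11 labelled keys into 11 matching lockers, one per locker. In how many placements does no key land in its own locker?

The number of derangements of 11 is !11 = Σ_{k=0}^{11} (-1)^k·11!/k!
= 11! - 11!/1! + 11!/2! - 11!/3! + 11!/4! - 11!/5! + 11!/6! - 11!/7! + 11!/8! - 11!/9! + 11!/10! - 11!/11!
= 39916800 - 39916800 + 19958400 - 6652800 + 1663200 - 332640 + 55440 - 7920 + 990 - 110 + 11 - 1
= 14684570

14684570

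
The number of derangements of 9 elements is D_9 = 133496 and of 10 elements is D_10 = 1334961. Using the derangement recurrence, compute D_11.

14684570

D_11 = (11-1)·(D_10 + D_9) = 10·(1334961 + 133496) = 10·1468457 = 14684570.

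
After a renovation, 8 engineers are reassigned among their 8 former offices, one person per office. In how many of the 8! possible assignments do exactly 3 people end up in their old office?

2464

Choose which 3 of the 8 are fixed: C(8,3) = 56.
The remaining 5 must be deranged: !5 = 44.
Total: 56 × 44 = 2464.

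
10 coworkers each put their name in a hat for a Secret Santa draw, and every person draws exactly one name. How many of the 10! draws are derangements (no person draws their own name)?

1334961

!10 is the nearest integer to 10!/e.
10! = 3628800, and 3628800/e ≈ 1334960.92, so !10 = 1334961.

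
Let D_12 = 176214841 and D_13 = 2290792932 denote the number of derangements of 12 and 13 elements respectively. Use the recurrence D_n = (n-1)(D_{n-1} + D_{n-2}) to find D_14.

32071101049

D_14 = (14-1)·(D_13 + D_12) = 13·(2290792932 + 176214841) = 13·2467007773 = 32071101049.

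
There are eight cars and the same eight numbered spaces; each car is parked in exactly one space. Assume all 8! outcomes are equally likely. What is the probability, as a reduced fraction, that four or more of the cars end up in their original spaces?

Favorable outcomes: Σ_{i≥4} C(8,i)·!(8-i) = 70·9 + 56·2 + 28·1 + 8·0 + 1·1 = 771.
Total outcomes: 8! = 40320.
Probability = 771/40320 = 257/13440.

257/13440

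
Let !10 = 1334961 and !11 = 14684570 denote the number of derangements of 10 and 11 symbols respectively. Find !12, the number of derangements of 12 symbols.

!12 = (12-1)·(!11 + !10) = 11·(14684570 + 1334961) = 11·16019531 = 176214841.

176214841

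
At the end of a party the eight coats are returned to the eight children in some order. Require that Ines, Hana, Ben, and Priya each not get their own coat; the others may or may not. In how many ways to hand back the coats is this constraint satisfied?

24024

Inclusion-exclusion on the 4 forbidden self-matches:
Σ_{j=0}^{4} (-1)^j C(4,j)(8-j)!
= C(4,0)·8! - C(4,1)·7! + C(4,2)·6! - C(4,3)·5! + C(4,4)·4!
= 40320 - 20160 + 4320 - 480 + 24
= 24024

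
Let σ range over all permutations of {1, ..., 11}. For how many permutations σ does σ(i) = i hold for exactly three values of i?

Pick the 3 fixed positions: C(11,3) = 165 ways.
The remaining 8 must be deranged: !8 = 14833.
Total: 165 × 14833 = 2447445.

2447445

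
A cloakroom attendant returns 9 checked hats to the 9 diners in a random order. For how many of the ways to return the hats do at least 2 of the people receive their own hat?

95887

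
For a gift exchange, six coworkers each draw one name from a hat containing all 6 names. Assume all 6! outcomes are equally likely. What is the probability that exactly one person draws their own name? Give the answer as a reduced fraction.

11/30

Favorable outcomes: C(6,1)·!5 = 6·44 = 264.
Total outcomes: 6! = 720.
Probability = 264/720 = 11/30.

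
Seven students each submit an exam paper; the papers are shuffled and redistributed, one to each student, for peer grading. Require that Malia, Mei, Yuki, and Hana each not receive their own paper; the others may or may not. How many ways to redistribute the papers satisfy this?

2790

Let A_j be the event that the j-th constrained one is fixed. By inclusion-exclusion over the 4 events:
Σ_{j=0}^{4} (-1)^j C(4,j)(7-j)!
= C(4,0)·7! - C(4,1)·6! + C(4,2)·5! - C(4,3)·4! + C(4,4)·3!
= 5040 - 2880 + 720 - 96 + 6
= 2790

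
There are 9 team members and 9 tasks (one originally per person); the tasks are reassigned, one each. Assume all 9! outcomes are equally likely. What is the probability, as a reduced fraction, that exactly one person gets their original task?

2119/5760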